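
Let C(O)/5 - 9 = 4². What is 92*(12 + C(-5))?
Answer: 12604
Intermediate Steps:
C(O) = 125 (C(O) = 45 + 5*4² = 45 + 5*16 = 45 + 80 = 125)
92*(12 + C(-5)) = 92*(12 + 125) = 92*137 = 12604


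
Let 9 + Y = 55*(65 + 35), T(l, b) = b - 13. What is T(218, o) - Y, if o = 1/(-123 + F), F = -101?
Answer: -1232897/224 ≈ -5504.0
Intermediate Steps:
o = -1/224 (o = 1/(-123 - 101) = 1/(-224) = -1/224 ≈ -0.0044643)
T(l, b) = -13 + b
Y = 5491 (Y = -9 + 55*(65 + 35) = -9 + 55*100 = -9 + 5500 = 5491)
T(218, o) - Y = (-13 - 1/224) - 1*5491 = -2913/224 - 5491 = -1232897/224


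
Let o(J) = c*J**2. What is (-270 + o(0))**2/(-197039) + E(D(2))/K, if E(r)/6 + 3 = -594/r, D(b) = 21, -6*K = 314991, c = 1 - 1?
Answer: -17687383536/48273175727 ≈ -0.36640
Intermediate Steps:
c = 0
o(J) = 0 (o(J) = 0*J**2 = 0)
K = -104997/2 (K = -1/6*314991 = -104997/2 ≈ -52499.)
E(r) = -18 - 3564/r (E(r) = -18 + 6*(-594/r) = -18 - 3564/r)
(-270 + o(0))**2/(-197039) + E(D(2))/K = (-270 + 0)**2/(-197039) + (-18 - 3564/21)/(-104997/2) = (-270)**2*(-1/197039) + (-18 - 3564*1/21)*(-2/104997) = 72900*(-1/197039) + (-18 - 1188/7)*(-2/104997) = -72900/197039 - 1314/7*(-2/104997) = -72900/197039 + 876/244993 = -17687383536/48273175727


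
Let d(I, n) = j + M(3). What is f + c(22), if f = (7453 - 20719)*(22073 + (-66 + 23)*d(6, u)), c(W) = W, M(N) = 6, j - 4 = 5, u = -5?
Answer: -284263826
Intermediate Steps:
j = 9 (j = 4 + 5 = 9)
d(I, n) = 15 (d(I, n) = 9 + 6 = 15)
f = -284263848 (f = (7453 - 20719)*(22073 + (-66 + 23)*15) = -13266*(22073 - 43*15) = -13266*(22073 - 645) = -13266*21428 = -284263848)
f + c(22) = -284263848 + 22 = -284263826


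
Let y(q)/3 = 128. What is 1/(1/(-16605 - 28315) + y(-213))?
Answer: 44920/17249279 ≈ 0.0026042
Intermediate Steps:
y(q) = 384 (y(q) = 3*128 = 384)
1/(1/(-16605 - 28315) + y(-213)) = 1/(1/(-16605 - 28315) + 384) = 1/(1/(-44920) + 384) = 1/(-1/44920 + 384) = 1/(17249279/44920) = 44920/17249279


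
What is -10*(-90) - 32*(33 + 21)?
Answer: -828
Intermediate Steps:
-10*(-90) - 32*(33 + 21) = 900 - 32*54 = 900 - 1*1728 = 900 - 1728 = -828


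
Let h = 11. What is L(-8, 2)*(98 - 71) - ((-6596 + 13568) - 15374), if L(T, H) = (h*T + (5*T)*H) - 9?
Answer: 3623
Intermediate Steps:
L(T, H) = -9 + 11*T + 5*H*T (L(T, H) = (11*T + (5*T)*H) - 9 = (11*T + 5*H*T) - 9 = -9 + 11*T + 5*H*T)
L(-8, 2)*(98 - 71) - ((-6596 + 13568) - 15374) = (-9 + 11*(-8) + 5*2*(-8))*(98 - 71) - ((-6596 + 13568) - 15374) = (-9 - 88 - 80)*27 - (6972 - 15374) = -177*27 - 1*(-8402) = -4779 + 8402 = 3623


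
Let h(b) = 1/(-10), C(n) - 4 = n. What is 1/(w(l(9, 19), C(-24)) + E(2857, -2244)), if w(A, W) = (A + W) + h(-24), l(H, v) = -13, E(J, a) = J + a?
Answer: 10/5799 ≈ 0.0017244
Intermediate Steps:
C(n) = 4 + n
h(b) = -1/10
w(A, W) = -1/10 + A + W (w(A, W) = (A + W) - 1/10 = -1/10 + A + W)
1/(w(l(9, 19), C(-24)) + E(2857, -2244)) = 1/((-1/10 - 13 + (4 - 24)) + (2857 - 2244)) = 1/((-1/10 - 13 - 20) + 613) = 1/(-331/10 + 613) = 1/(5799/10) = 10/5799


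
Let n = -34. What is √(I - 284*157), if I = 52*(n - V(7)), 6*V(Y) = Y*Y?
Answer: I*√421026/3 ≈ 216.29*I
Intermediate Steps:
V(Y) = Y²/6 (V(Y) = (Y*Y)/6 = Y²/6)
I = -6578/3 (I = 52*(-34 - 7²/6) = 52*(-34 - 49/6) = 52*(-253/6) = -6578/3 ≈ -2192.7)
√(I - 284*157) = √(-6578/3 - 284*157) = √(-6578/3 - 44588) = √(-140342/3) = I*√421026/3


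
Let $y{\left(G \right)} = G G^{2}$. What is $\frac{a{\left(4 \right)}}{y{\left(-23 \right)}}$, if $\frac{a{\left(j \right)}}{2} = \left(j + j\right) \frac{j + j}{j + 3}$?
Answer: $- \frac{128}{85169} \approx -0.0015029$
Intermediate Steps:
$y{\left(G \right)} = G^{3}$
$a{\left(j \right)} = \frac{8 j^{2}}{3 + j}$ ($a{\left(j \right)} = 2 \left(j + j\right) \frac{j + j}{j + 3} = 2 \cdot 2 j \frac{2 j}{3 + j} = 2 \frac{4 j^{2}}{3 + j} = \frac{8 j^{2}}{3 + j}$)
$\frac{a{\left(4 \right)}}{y{\left(-23 \right)}} = \frac{8 \cdot 4^{2} \frac{1}{3 + 4}}{\left(-23\right)^{3}} = \frac{8 \cdot 16 \cdot \frac{1}{7}}{-12167} = 8 \cdot 16 \cdot \frac{1}{7} \left(- \frac{1}{12167}\right) = \frac{128}{7} \left(- \frac{1}{12167}\right) = - \frac{128}{85169}$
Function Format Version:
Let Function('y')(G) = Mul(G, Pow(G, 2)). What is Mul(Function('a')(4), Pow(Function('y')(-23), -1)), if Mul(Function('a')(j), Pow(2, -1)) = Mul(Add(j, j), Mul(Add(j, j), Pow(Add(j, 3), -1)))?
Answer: Rational(-128, 85169) ≈ -0.0015029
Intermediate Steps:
Function('y')(G) = Pow(G, 3)
Function('a')(j) = Mul(8, Pow(j, 2), Pow(Add(3, j), -1)) (Function('a')(j) = Mul(2, Mul(Add(j, j), Mul(Add(j, j), Pow(Add(j, 3), -1)))) = Mul(2, Mul(Mul(2, j), Mul(Mul(2, j), Pow(Add(3, j), -1)))) = Mul(2, Mul(Mul(2, j), Mul(2, j, Pow(Add(3, j), -1)))) = Mul(2, Mul(4, Pow(j, 2), Pow(Add(3, j), -1))) = Mul(8, Pow(j, 2), Pow(Add(3, j), -1)))
Mul(Function('a')(4), Pow(Function('y')(-23), -1)) = Mul(Mul(8, Pow(4, 2), Pow(Add(3, 4), -1)), Pow(Pow(-23, 3), -1)) = Mul(Mul(8, 16, Pow(7, -1)), Pow(-12167, -1)) = Mul(Mul(8, 16, Rational(1, 7)), Rational(-1, 12167)) = Mul(Rational(128, 7), Rational(-1, 12167)) = Rational(-128, 85169)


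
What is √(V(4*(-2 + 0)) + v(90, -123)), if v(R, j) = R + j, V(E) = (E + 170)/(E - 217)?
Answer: I*√843/5 ≈ 5.8069*I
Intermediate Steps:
V(E) = (170 + E)/(-217 + E)
√(V(4*(-2 + 0)) + v(90, -123)) = √((170 + 4*(-2 + 0))/(-217 + 4*(-2 + 0)) + (90 - 123)) = √((170 + 4*(-2))/(-217 + 4*(-2)) - 33) = √((170 - 8)/(-217 - 8) - 33) = √(162/(-225) - 33) = √(-1/225*162 - 33) = √(-18/25 - 33) = √(-843/25) = I*√843/5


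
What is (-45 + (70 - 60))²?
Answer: 1225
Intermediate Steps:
(-45 + (70 - 60))² = (-45 + 10)² = (-35)² = 1225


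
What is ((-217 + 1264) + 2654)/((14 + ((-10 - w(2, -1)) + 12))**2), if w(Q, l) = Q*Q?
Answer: 3701/144 ≈ 25.701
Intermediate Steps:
w(Q, l) = Q**2
((-217 + 1264) + 2654)/((14 + ((-10 - w(2, -1)) + 12))**2) = ((-217 + 1264) + 2654)/((14 + ((-10 - 1*2**2) + 12))**2) = (1047 + 2654)/((14 + ((-10 - 1*4) + 12))**2) = 3701/((14 + ((-10 - 4) + 12))**2) = 3701/((14 + (-14 + 12))**2) = 3701/((14 - 2)**2) = 3701/(12**2) = 3701/144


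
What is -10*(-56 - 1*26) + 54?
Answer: 874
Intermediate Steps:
-10*(-56 - 1*26) + 54 = -10*(-56 - 26) + 54 = -10*(-82) + 54 = 820 + 54 = 874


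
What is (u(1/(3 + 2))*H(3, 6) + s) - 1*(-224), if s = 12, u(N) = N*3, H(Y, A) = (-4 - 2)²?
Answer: 1288/5 ≈ 257.60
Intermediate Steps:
H(Y, A) = 36 (H(Y, A) = (-6)² = 36)
u(N) = 3*N
(u(1/(3 + 2))*H(3, 6) + s) - 1*(-224) = ((3/(3 + 2))*36 + 12) - 1*(-224) = ((3/5)*36 + 12) + 224 = ((3*(⅕))*36 + 12) + 224 = ((⅗)*36 + 12) + 224 = (108/5 + 12) + 224 = 168/5 + 224 = 1288/5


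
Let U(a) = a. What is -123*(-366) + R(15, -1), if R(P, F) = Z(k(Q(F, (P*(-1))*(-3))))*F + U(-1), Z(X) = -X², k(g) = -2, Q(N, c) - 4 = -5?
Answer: 45021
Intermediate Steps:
Q(N, c) = -1 (Q(N, c) = 4 - 5 = -1)
R(P, F) = -1 - 4*F (R(P, F) = (-1*(-2)²)*F - 1 = (-1*4)*F - 1 = -4*F - 1 = -1 - 4*F)
-123*(-366) + R(15, -1) = -123*(-366) + (-1 - 4*(-1)) = 45018 + (-1 + 4) = 45018 + 3 = 45021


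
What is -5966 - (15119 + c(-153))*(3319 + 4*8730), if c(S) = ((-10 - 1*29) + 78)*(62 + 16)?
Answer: -694464445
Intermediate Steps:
c(S) = 3042 (c(S) = ((-10 - 29) + 78)*78 = (-39 + 78)*78 = 39*78 = 3042)
-5966 - (15119 + c(-153))*(3319 + 4*8730) = -5966 - (15119 + 3042)*(3319 + 4*8730) = -5966 - 18161*(3319 + 34920) = -5966 - 18161*38239 = -5966 - 1*694458479 = -5966 - 694458479 = -694464445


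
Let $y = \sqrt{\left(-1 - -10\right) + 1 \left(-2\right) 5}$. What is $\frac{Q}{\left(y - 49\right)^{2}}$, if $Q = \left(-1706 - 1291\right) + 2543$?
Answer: $- \frac{454}{\left(49 - i\right)^{2}} \approx -0.18885 - 0.0077114 i$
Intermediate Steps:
$Q = -454$ ($Q = -2997 + 2543 = -454$)
$y = i$ ($y = \sqrt{\left(-1 + 10\right) - 10} = \sqrt{9 - 10} = \sqrt{-1} = i \approx 1.0 i$)
$\frac{Q}{\left(y - 49\right)^{2}} = - \frac{454}{\left(i - 49\right)^{2}} = - \frac{454}{\left(-49 + i\right)^{2}}$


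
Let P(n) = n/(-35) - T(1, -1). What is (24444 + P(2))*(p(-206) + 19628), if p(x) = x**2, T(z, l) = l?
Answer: 53100282672/35 ≈ 1.5172e+9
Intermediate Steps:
P(n) = 1 - n/35 (P(n) = n/(-35) - 1*(-1) = n*(-1/35) + 1 = -n/35 + 1 = 1 - n/35)
(24444 + P(2))*(p(-206) + 19628) = (24444 + (1 - 1/35*2))*((-206)**2 + 19628) = (24444 + (1 - 2/35))*(42436 + 19628) = (24444 + 33/35)*62064 = (855573/35)*62064 = 53100282672/35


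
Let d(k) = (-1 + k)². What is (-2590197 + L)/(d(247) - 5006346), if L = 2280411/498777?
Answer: 71773800481/137048124995 ≈ 0.52371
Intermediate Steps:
L = 760137/166259 (L = 2280411*(1/498777) = 760137/166259 ≈ 4.5720)
(-2590197 + L)/(d(247) - 5006346) = (-2590197 + 760137/166259)/((-1 + 247)² - 5006346) = -430642802886/(166259*(246² - 5006346)) = -430642802886/(166259*(60516 - 5006346)) = -430642802886/166259/(-4945830) = -430642802886/166259*(-1/4945830) = 71773800481/137048124995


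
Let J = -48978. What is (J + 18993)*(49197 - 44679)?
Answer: -135472230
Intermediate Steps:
(J + 18993)*(49197 - 44679) = (-48978 + 18993)*(49197 - 44679) = -29985*4518 = -135472230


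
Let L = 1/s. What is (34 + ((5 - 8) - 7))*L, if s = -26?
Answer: -12/13 ≈ -0.92308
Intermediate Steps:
L = -1/26 (L = 1/(-26) = -1/26 ≈ -0.038462)
(34 + ((5 - 8) - 7))*L = (34 + ((5 - 8) - 7))*(-1/26) = (34 + (-3 - 7))*(-1/26) = (34 - 10)*(-1/26) = 24*(-1/26) = -12/13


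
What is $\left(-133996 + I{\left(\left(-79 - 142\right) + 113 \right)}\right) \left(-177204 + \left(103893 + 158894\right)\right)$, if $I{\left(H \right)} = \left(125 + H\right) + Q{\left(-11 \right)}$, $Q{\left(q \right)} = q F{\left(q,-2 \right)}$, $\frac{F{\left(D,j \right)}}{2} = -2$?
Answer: $-11462559105$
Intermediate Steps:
$F{\left(D,j \right)} = -4$ ($F{\left(D,j \right)} = 2 \left(-2\right) = -4$)
$Q{\left(q \right)} = - 4 q$ ($Q{\left(q \right)} = q \left(-4\right) = - 4 q$)
$I{\left(H \right)} = 169 + H$ ($I{\left(H \right)} = \left(125 + H\right) - -44 = \left(125 + H\right) + 44 = 169 + H$)
$\left(-133996 + I{\left(\left(-79 - 142\right) + 113 \right)}\right) \left(-177204 + \left(103893 + 158894\right)\right) = \left(-133996 + \left(169 + \left(\left(-79 - 142\right) + 113\right)\right)\right) \left(-177204 + \left(103893 + 158894\right)\right) = \left(-133996 + \left(169 + \left(-221 + 113\right)\right)\right) \left(-177204 + 262787\right) = \left(-133996 + \left(169 - 108\right)\right) 85583 = \left(-133996 + 61\right) 85583 = \left(-133935\right) 85583 = -11462559105$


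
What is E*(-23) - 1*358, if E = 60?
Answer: -1738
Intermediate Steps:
E*(-23) - 1*358 = 60*(-23) - 1*358 = -1380 - 358 = -1738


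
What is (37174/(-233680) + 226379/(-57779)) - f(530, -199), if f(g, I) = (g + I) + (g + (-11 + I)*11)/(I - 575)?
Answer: -881429938226291/2612597665320 ≈ -337.38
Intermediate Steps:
f(g, I) = I + g + (-121 + g + 11*I)/(-575 + I) (f(g, I) = (I + g) + (g + (-121 + 11*I))/(-575 + I) = (I + g) + (-121 + g + 11*I)/(-575 + I) = I + g + (-121 + g + 11*I)/(-575 + I))
(37174/(-233680) + 226379/(-57779)) - f(530, -199) = (37174/(-233680) + 226379/(-57779)) - (-121 + (-199)² - 574*530 - 564*(-199) - 199*530)/(-575 - 199) = (37174*(-1/233680) + 226379*(-1/57779)) - (-121 + 39601 - 304220 + 112236 - 105470)/(-774) = (-18587/116840 - 226379/57779) - (-1)*(-257974)/774 = -27524060633/6750898360 - 1*128987/387 = -27524060633/6750898360 - 128987/387 = -881429938226291/2612597665320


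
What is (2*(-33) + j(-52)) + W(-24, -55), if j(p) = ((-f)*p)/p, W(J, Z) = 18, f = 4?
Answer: -52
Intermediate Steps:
j(p) = -4 (j(p) = ((-1*4)*p)/p = (-4*p)/p = -4)
(2*(-33) + j(-52)) + W(-24, -55) = (2*(-33) - 4) + 18 = (-66 - 4) + 18 = -70 + 18 = -52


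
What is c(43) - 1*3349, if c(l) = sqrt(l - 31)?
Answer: -3349 + 2*sqrt(3) ≈ -3345.5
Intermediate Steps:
c(l) = sqrt(-31 + l)
c(43) - 1*3349 = sqrt(-31 + 43) - 1*3349 = sqrt(12) - 3349 = 2*sqrt(3) - 3349 = -3349 + 2*sqrt(3)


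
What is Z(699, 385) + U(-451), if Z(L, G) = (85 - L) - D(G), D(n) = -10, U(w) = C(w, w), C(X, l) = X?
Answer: -1055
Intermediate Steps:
U(w) = w
Z(L, G) = 95 - L (Z(L, G) = (85 - L) - 1*(-10) = (85 - L) + 10 = 95 - L)
Z(699, 385) + U(-451) = (95 - 1*699) - 451 = (95 - 699) - 451 = -604 - 451 = -1055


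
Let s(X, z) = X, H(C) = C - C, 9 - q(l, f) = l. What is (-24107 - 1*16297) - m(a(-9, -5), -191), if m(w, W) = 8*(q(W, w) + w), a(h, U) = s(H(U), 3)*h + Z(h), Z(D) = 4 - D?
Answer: -42108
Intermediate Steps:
q(l, f) = 9 - l
H(C) = 0
a(h, U) = 4 - h (a(h, U) = 0*h + (4 - h) = 0 + (4 - h) = 4 - h)
m(w, W) = 72 - 8*W + 8*w (m(w, W) = 8*((9 - W) + w) = 8*(9 + w - W) = 72 - 8*W + 8*w)
(-24107 - 1*16297) - m(a(-9, -5), -191) = (-24107 - 1*16297) - (72 - 8*(-191) + 8*(4 - 1*(-9))) = (-24107 - 16297) - (72 + 1528 + 8*(4 + 9)) = -40404 - (72 + 1528 + 8*13) = -40404 - (72 + 1528 + 104) = -40404 - 1*1704 = -40404 - 1704 = -42108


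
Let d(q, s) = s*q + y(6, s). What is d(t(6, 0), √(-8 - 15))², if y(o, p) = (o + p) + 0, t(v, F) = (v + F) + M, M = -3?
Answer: -332 + 48*I*√23 ≈ -332.0 + 230.2*I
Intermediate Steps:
t(v, F) = -3 + F + v (t(v, F) = (v + F) - 3 = (F + v) - 3 = -3 + F + v)
y(o, p) = o + p
d(q, s) = 6 + s + q*s (d(q, s) = s*q + (6 + s) = q*s + (6 + s) = 6 + s + q*s)
d(t(6, 0), √(-8 - 15))² = (6 + √(-8 - 15) + (-3 + 0 + 6)*√(-8 - 15))² = (6 + √(-23) + 3*√(-23))² = (6 + I*√23 + 3*(I*√23))² = (6 + I*√23 + 3*I*√23)² = (6 + 4*I*√23)²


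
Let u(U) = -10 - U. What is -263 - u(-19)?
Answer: -272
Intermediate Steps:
-263 - u(-19) = -263 - (-10 - 1*(-19)) = -263 - (-10 + 19) = -263 - 1*9 = -263 - 9 = -272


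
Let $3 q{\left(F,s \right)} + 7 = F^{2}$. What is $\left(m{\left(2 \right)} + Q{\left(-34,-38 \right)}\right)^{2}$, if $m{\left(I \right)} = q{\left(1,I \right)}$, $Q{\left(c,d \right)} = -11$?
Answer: $169$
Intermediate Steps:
$q{\left(F,s \right)} = - \frac{7}{3} + \frac{F^{2}}{3}$
$m{\left(I \right)} = -2$ ($m{\left(I \right)} = - \frac{7}{3} + \frac{1^{2}}{3} = - \frac{7}{3} + \frac{1}{3} \cdot 1 = - \frac{7}{3} + \frac{1}{3} = -2$)
$\left(m{\left(2 \right)} + Q{\left(-34,-38 \right)}\right)^{2} = \left(-2 - 11\right)^{2} = \left(-13\right)^{2} = 169$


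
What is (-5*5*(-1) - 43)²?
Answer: 324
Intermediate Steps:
(-5*5*(-1) - 43)² = (-25*(-1) - 43)² = (25 - 43)² = (-18)² = 324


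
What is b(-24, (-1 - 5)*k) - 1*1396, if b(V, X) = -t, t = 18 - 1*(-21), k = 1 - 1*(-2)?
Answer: -1435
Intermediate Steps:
k = 3 (k = 1 + 2 = 3)
t = 39 (t = 18 + 21 = 39)
b(V, X) = -39 (b(V, X) = -1*39 = -39)
b(-24, (-1 - 5)*k) - 1*1396 = -39 - 1*1396 = -39 - 1396 = -1435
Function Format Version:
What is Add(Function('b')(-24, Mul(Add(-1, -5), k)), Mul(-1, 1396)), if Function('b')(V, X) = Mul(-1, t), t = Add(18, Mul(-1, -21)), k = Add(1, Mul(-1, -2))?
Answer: -1435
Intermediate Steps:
k = 3 (k = Add(1, 2) = 3)
t = 39 (t = Add(18, 21) = 39)
Function('b')(V, X) = -39 (Function('b')(V, X) = Mul(-1, 39) = -39)
Add(Function('b')(-24, Mul(Add(-1, -5), k)), Mul(-1, 1396)) = Add(-39, Mul(-1, 1396)) = Add(-39, -1396) = -1435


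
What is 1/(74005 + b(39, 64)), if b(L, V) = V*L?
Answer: 1/76501 ≈ 1.3072e-5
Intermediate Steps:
b(L, V) = L*V
1/(74005 + b(39, 64)) = 1/(74005 + 39*64) = 1/(74005 + 2496) = 1/76501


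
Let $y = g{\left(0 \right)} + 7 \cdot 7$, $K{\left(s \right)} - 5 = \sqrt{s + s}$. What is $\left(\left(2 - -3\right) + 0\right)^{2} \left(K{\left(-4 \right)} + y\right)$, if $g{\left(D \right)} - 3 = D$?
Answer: $1425 + 50 i \sqrt{2} \approx 1425.0 + 70.711 i$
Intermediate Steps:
$g{\left(D \right)} = 3 + D$
$K{\left(s \right)} = 5 + \sqrt{2} \sqrt{s}$ ($K{\left(s \right)} = 5 + \sqrt{s + s} = 5 + \sqrt{2 s} = 5 + \sqrt{2} \sqrt{s}$)
$y = 52$ ($y = \left(3 + 0\right) + 7 \cdot 7 = 3 + 49 = 52$)
$\left(\left(2 - -3\right) + 0\right)^{2} \left(K{\left(-4 \right)} + y\right) = \left(\left(2 - -3\right) + 0\right)^{2} \left(\left(5 + \sqrt{2} \sqrt{-4}\right) + 52\right) = \left(\left(2 + 3\right) + 0\right)^{2} \left(\left(5 + \sqrt{2} \cdot 2 i\right) + 52\right) = \left(5 + 0\right)^{2} \left(\left(5 + 2 i \sqrt{2}\right) + 52\right) = 5^{2} \left(57 + 2 i \sqrt{2}\right) = 25 \left(57 + 2 i \sqrt{2}\right) = 1425 + 50 i \sqrt{2}$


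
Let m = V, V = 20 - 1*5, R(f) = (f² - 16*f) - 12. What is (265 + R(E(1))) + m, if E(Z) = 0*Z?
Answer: 268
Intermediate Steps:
E(Z) = 0
R(f) = -12 + f² - 16*f
V = 15 (V = 20 - 5 = 15)
m = 15
(265 + R(E(1))) + m = (265 + (-12 + 0² - 16*0)) + 15 = (265 + (-12 + 0 + 0)) + 15 = (265 - 12) + 15 = 253 + 15 = 268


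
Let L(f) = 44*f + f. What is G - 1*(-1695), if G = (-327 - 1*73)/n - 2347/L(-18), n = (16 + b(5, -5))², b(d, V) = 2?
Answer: 458099/270 ≈ 1696.7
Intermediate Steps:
L(f) = 45*f
n = 324 (n = (16 + 2)² = 18² = 324)
G = 449/270 (G = (-327 - 1*73)/324 - 2347/(45*(-18)) = (-327 - 73)*(1/324) - 2347/(-810) = -400*1/324 - 2347*(-1/810) = -100/81 + 2347/810 = 449/270 ≈ 1.6630)
G - 1*(-1695) = 449/270 - 1*(-1695) = 449/270 + 1695 = 458099/270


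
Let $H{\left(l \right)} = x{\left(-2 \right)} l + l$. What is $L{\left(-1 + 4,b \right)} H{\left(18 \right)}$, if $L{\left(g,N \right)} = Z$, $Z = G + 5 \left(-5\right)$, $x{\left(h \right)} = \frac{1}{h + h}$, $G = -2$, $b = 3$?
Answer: $- \frac{729}{2} \approx -364.5$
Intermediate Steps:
$x{\left(h \right)} = \frac{1}{2 h}$
$Z = -27$ ($Z = -2 + 5 \left(-5\right) = -2 - 25 = -27$)
$L{\left(g,N \right)} = -27$
$H{\left(l \right)} = \frac{3 l}{4}$ ($H{\left(l \right)} = \frac{1}{2 \left(-2\right)} l + l = \frac{1}{2} \left(- \frac{1}{2}\right) l + l = - \frac{l}{4} + l = \frac{3 l}{4}$)
$L{\left(-1 + 4,b \right)} H{\left(18 \right)} = - 27 \cdot \frac{3}{4} \cdot 18 = \left(-27\right) \frac{27}{2} = - \frac{729}{2}$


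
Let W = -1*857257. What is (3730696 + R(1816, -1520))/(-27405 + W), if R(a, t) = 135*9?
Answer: -3731911/884662 ≈ -4.2185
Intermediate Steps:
R(a, t) = 1215
W = -857257
(3730696 + R(1816, -1520))/(-27405 + W) = (3730696 + 1215)/(-27405 - 857257) = 3731911/(-884662) = 3731911*(-1/884662) = -3731911/884662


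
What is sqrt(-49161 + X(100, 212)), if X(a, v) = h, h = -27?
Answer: 2*I*sqrt(12297) ≈ 221.78*I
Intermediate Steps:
X(a, v) = -27
sqrt(-49161 + X(100, 212)) = sqrt(-49161 - 27) = sqrt(-49188) = 2*I*sqrt(12297)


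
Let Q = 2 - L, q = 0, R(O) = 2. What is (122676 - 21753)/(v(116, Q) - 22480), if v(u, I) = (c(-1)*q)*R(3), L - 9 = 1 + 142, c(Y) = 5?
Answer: -100923/22480 ≈ -4.4895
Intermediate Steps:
L = 152 (L = 9 + (1 + 142) = 9 + 143 = 152)
Q = -150 (Q = 2 - 1*152 = 2 - 152 = -150)
v(u, I) = 0 (v(u, I) = (5*0)*2 = 0*2 = 0)
(122676 - 21753)/(v(116, Q) - 22480) = (122676 - 21753)/(0 - 22480) = 100923/(-22480) = 100923*(-1/22480) = -100923/22480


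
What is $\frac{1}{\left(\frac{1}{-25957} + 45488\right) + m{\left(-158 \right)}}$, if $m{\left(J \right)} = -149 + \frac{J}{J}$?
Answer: $\frac{25957}{1176890379} \approx 2.2056 \cdot 10^{-5}$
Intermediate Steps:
$m{\left(J \right)} = -148$ ($m{\left(J \right)} = -149 + 1 = -148$)
$\frac{1}{\left(\frac{1}{-25957} + 45488\right) + m{\left(-158 \right)}} = \frac{1}{\left(\frac{1}{-25957} + 45488\right) - 148} = \frac{1}{\left(- \frac{1}{25957} + 45488\right) - 148} = \frac{1}{\frac{1180732015}{25957} - 148} = \frac{1}{\frac{1176890379}{25957}} = \frac{25957}{1176890379}$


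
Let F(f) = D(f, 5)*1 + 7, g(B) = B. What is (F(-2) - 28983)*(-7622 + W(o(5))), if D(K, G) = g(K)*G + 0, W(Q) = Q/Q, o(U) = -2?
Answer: 220902306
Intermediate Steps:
W(Q) = 1
D(K, G) = G*K (D(K, G) = K*G + 0 = G*K + 0 = G*K)
F(f) = 7 + 5*f (F(f) = (5*f)*1 + 7 = 5*f + 7 = 7 + 5*f)
(F(-2) - 28983)*(-7622 + W(o(5))) = ((7 + 5*(-2)) - 28983)*(-7622 + 1) = ((7 - 10) - 28983)*(-7621) = (-3 - 28983)*(-7621) = -28986*(-7621) = 220902306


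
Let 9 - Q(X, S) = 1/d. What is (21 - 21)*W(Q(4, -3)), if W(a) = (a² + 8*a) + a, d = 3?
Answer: 0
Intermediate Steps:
Q(X, S) = 26/3 (Q(X, S) = 9 - 1/3 = 9 - 1*⅓ = 9 - ⅓ = 26/3)
W(a) = a² + 9*a
(21 - 21)*W(Q(4, -3)) = (21 - 21)*(26*(9 + 26/3)/3) = 0*((26/3)*(53/3)) = 0*(1378/9) = 0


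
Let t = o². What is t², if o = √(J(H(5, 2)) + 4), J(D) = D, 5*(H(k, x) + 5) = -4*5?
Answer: 25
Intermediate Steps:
H(k, x) = -9 (H(k, x) = -5 + (-4*5)/5 = -5 + (⅕)*(-20) = -5 - 4 = -9)
o = I*√5 (o = √(-9 + 4) = √(-5) = I*√5 ≈ 2.2361*I)
t = -5 (t = (I*√5)² = -5)
t² = (-5)² = 25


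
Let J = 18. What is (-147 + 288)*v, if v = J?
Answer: 2538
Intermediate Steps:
v = 18
(-147 + 288)*v = (-147 + 288)*18 = 141*18 = 2538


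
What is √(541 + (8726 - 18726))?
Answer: 3*I*√1051 ≈ 97.257*I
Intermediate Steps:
√(541 + (8726 - 18726)) = √(541 - 10000) = √(-9459) = 3*I*√1051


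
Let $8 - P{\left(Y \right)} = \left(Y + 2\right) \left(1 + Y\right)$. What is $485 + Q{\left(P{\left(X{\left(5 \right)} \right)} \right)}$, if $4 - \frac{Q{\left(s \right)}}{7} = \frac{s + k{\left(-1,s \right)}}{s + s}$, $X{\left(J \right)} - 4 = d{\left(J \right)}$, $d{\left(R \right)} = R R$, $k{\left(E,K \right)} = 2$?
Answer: $\frac{234883}{461} \approx 509.51$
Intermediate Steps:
$d{\left(R \right)} = R^{2}$
$X{\left(J \right)} = 4 + J^{2}$
$P{\left(Y \right)} = 8 - \left(1 + Y\right) \left(2 + Y\right)$ ($P{\left(Y \right)} = 8 - \left(Y + 2\right) \left(1 + Y\right) = 8 - \left(2 + Y\right) \left(1 + Y\right) = 8 - \left(1 + Y\right) \left(2 + Y\right)$)
$Q{\left(s \right)} = 28 - \frac{7 \left(2 + s\right)}{2 s}$ ($Q{\left(s \right)} = 28 - 7 \frac{s + 2}{s + s} = 28 - 7 \frac{2 + s}{2 s} = 28 - \frac{7 \left(2 + s\right)}{2 s}$)
$485 + Q{\left(P{\left(X{\left(5 \right)} \right)} \right)} = 485 + \left(\frac{49}{2} - \frac{7}{6 - \left(4 + 5^{2}\right)^{2} - 3 \left(4 + 5^{2}\right)}\right) = 485 + \left(\frac{49}{2} - \frac{7}{6 - \left(4 + 25\right)^{2} - 3 \left(4 + 25\right)}\right) = 485 + \left(\frac{49}{2} - \frac{7}{6 - 29^{2} - 87}\right) = 485 + \left(\frac{49}{2} - \frac{7}{6 - 841 - 87}\right) = 485 + \left(\frac{49}{2} - \frac{7}{-922}\right) = 485 + \left(\frac{49}{2} - - \frac{7}{922}\right) = 485 + \left(\frac{49}{2} + \frac{7}{922}\right) = 485 + \frac{11298}{461} = \frac{234883}{461}$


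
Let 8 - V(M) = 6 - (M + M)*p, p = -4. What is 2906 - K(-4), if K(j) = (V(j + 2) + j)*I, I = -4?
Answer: 2962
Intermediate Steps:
V(M) = 2 - 8*M (V(M) = 8 - (6 - (M + M)*(-4)) = 8 - (6 - 2*M*(-4)) = 8 - (6 - (-8)*M) = 8 - (6 + 8*M) = 8 + (-6 - 8*M) = 2 - 8*M)
K(j) = 56 + 28*j (K(j) = ((2 - 8*(j + 2)) + j)*(-4) = ((2 - 8*(2 + j)) + j)*(-4) = ((2 + (-16 - 8*j)) + j)*(-4) = ((-14 - 8*j) + j)*(-4) = (-14 - 7*j)*(-4) = 56 + 28*j)
2906 - K(-4) = 2906 - (56 + 28*(-4)) = 2906 - (56 - 112) = 2906 - 1*(-56) = 2906 + 56 = 2962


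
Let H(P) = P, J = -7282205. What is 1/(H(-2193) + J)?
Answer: -1/7284398 ≈ -1.3728e-7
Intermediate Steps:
1/(H(-2193) + J) = 1/(-2193 - 7282205) = 1/(-7284398) = -1/7284398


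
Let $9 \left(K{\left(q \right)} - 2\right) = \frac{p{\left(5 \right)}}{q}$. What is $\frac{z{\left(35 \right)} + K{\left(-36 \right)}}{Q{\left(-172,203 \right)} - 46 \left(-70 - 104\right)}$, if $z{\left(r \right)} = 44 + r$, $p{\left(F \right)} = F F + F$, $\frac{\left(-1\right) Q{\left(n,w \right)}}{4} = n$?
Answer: $\frac{4369}{469368} \approx 0.0093083$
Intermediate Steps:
$Q{\left(n,w \right)} = - 4 n$
$p{\left(F \right)} = F + F^{2}$ ($p{\left(F \right)} = F^{2} + F = F + F^{2}$)
$K{\left(q \right)} = 2 + \frac{10}{3 q}$ ($K{\left(q \right)} = 2 + \frac{5 \left(1 + 5\right) \frac{1}{q}}{9} = 2 + \frac{5 \cdot 6 \frac{1}{q}}{9} = 2 + \frac{30 \frac{1}{q}}{9} = 2 + \frac{10}{3 q}$)
$\frac{z{\left(35 \right)} + K{\left(-36 \right)}}{Q{\left(-172,203 \right)} - 46 \left(-70 - 104\right)} = \frac{\left(44 + 35\right) + \left(2 + \frac{10}{3 \left(-36\right)}\right)}{\left(-4\right) \left(-172\right) - 46 \left(-70 - 104\right)} = \frac{79 + \left(2 + \frac{10}{3} \left(- \frac{1}{36}\right)\right)}{688 - -8004} = \frac{79 + \left(2 - \frac{5}{54}\right)}{688 + 8004} = \frac{79 + \frac{103}{54}}{8692} = \frac{4369}{54} \cdot \frac{1}{8692} = \frac{4369}{469368}$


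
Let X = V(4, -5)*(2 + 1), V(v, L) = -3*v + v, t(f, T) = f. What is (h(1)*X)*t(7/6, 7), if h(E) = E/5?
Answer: -28/5 ≈ -5.6000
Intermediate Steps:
V(v, L) = -2*v
h(E) = E/5 (h(E) = E*(⅕) = E/5)
X = -24 (X = (-2*4)*(2 + 1) = -8*3 = -24)
(h(1)*X)*t(7/6, 7) = (((⅕)*1)*(-24))*(7/6) = ((⅕)*(-24))*(7*(⅙)) = -24/5*7/6 = -28/5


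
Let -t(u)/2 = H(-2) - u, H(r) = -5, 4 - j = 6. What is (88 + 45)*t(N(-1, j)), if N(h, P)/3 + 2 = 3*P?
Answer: -5054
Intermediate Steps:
j = -2 (j = 4 - 1*6 = 4 - 6 = -2)
N(h, P) = -6 + 9*P (N(h, P) = -6 + 3*(3*P) = -6 + 9*P)
t(u) = 10 + 2*u (t(u) = -2*(-5 - u) = 10 + 2*u)
(88 + 45)*t(N(-1, j)) = (88 + 45)*(10 + 2*(-6 + 9*(-2))) = 133*(10 + 2*(-6 - 18)) = 133*(10 + 2*(-24)) = 133*(10 - 48) = 133*(-38) = -5054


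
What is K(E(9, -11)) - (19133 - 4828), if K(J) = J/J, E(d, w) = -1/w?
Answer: -14304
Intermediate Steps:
K(J) = 1
K(E(9, -11)) - (19133 - 4828) = 1 - (19133 - 4828) = 1 - 1*14305 = 1 - 14305 = -14304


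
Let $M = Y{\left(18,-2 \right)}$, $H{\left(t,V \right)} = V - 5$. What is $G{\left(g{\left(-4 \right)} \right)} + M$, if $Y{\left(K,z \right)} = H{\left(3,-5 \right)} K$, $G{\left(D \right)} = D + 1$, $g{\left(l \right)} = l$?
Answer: $-183$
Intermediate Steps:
$H{\left(t,V \right)} = -5 + V$
$G{\left(D \right)} = 1 + D$
$Y{\left(K,z \right)} = - 10 K$ ($Y{\left(K,z \right)} = \left(-5 - 5\right) K = - 10 K$)
$M = -180$ ($M = \left(-10\right) 18 = -180$)
$G{\left(g{\left(-4 \right)} \right)} + M = \left(1 - 4\right) - 180 = -3 - 180 = -183$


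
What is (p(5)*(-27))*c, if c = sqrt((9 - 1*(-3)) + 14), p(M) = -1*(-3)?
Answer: -81*sqrt(26) ≈ -413.02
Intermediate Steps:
p(M) = 3
c = sqrt(26) (c = sqrt((9 + 3) + 14) = sqrt(12 + 14) = sqrt(26) ≈ 5.0990)
(p(5)*(-27))*c = (3*(-27))*sqrt(26) = -81*sqrt(26)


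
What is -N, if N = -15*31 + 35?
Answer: 430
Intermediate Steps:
N = -430 (N = -465 + 35 = -430)
-N = -1*(-430) = 430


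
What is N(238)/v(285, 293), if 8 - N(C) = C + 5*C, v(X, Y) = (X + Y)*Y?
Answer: -710/84677 ≈ -0.0083848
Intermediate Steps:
v(X, Y) = Y*(X + Y)
N(C) = 8 - 6*C (N(C) = 8 - (C + 5*C) = 8 - 6*C)
N(238)/v(285, 293) = (8 - 6*238)/((293*(285 + 293))) = (8 - 1428)/((293*578)) = -1420/169354 = -1420*1/169354 = -710/84677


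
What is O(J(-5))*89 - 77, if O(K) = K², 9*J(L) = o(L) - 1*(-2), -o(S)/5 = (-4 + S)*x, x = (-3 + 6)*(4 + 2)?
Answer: 58675379/81 ≈ 7.2439e+5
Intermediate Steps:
x = 18 (x = 3*6 = 18)
o(S) = 360 - 90*S (o(S) = -5*(-4 + S)*18 = -5*(-72 + 18*S) = 360 - 90*S)
J(L) = 362/9 - 10*L (J(L) = ((360 - 90*L) - 1*(-2))/9 = ((360 - 90*L) + 2)/9 = (362 - 90*L)/9 = 362/9 - 10*L)
O(J(-5))*89 - 77 = (362/9 - 10*(-5))²*89 - 77 = (362/9 + 50)²*89 - 77 = (812/9)²*89 - 77 = (659344/81)*89 - 77 = 58681616/81 - 77 = 58675379/81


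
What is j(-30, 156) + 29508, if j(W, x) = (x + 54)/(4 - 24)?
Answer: 58995/2 ≈ 29498.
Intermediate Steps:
j(W, x) = -27/10 - x/20 (j(W, x) = (54 + x)/(-20) = (54 + x)*(-1/20) = -27/10 - x/20)
j(-30, 156) + 29508 = (-27/10 - 1/20*156) + 29508 = (-27/10 - 39/5) + 29508 = -21/2 + 29508 = 58995/2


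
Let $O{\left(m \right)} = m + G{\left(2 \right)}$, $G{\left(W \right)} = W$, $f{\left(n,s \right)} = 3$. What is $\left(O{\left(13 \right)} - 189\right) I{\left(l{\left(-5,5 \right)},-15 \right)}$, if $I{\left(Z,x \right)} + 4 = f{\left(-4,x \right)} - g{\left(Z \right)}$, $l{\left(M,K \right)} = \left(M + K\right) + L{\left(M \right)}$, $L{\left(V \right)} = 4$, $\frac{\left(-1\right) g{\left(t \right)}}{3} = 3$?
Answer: $-1392$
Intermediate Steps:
$g{\left(t \right)} = -9$ ($g{\left(t \right)} = \left(-3\right) 3 = -9$)
$l{\left(M,K \right)} = 4 + K + M$ ($l{\left(M,K \right)} = \left(M + K\right) + 4 = \left(K + M\right) + 4 = 4 + K + M$)
$O{\left(m \right)} = 2 + m$ ($O{\left(m \right)} = m + 2 = 2 + m$)
$I{\left(Z,x \right)} = 8$ ($I{\left(Z,x \right)} = -4 + \left(3 - -9\right) = -4 + \left(3 + 9\right) = -4 + 12 = 8$)
$\left(O{\left(13 \right)} - 189\right) I{\left(l{\left(-5,5 \right)},-15 \right)} = \left(\left(2 + 13\right) - 189\right) 8 = \left(15 - 189\right) 8 = \left(-174\right) 8 = -1392$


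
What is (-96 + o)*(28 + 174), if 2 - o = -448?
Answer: 71508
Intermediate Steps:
o = 450 (o = 2 - 1*(-448) = 2 + 448 = 450)
(-96 + o)*(28 + 174) = (-96 + 450)*(28 + 174) = 354*202 = 71508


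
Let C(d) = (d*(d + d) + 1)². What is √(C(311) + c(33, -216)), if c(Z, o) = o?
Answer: 3*√4157799337 ≈ 1.9344e+5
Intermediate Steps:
C(d) = (1 + 2*d²)² (C(d) = (d*(2*d) + 1)² = (2*d² + 1)² = (1 + 2*d²)²)
√(C(311) + c(33, -216)) = √((1 + 2*311²)² - 216) = √((1 + 2*96721)² - 216) = √((1 + 193442)² - 216) = √(193443² - 216) = √(37420194249 - 216) = √37420194033 = 3*√4157799337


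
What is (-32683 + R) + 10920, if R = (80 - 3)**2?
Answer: -15834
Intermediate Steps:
R = 5929 (R = 77**2 = 5929)
(-32683 + R) + 10920 = (-32683 + 5929) + 10920 = -26754 + 10920 = -15834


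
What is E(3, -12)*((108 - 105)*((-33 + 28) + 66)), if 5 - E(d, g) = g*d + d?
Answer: 6954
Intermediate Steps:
E(d, g) = 5 - d - d*g (E(d, g) = 5 - (g*d + d) = 5 - (d*g + d) = 5 - (d + d*g) = 5 + (-d - d*g) = 5 - d - d*g)
E(3, -12)*((108 - 105)*((-33 + 28) + 66)) = (5 - 1*3 - 1*3*(-12))*((108 - 105)*((-33 + 28) + 66)) = (5 - 3 + 36)*(3*(-5 + 66)) = 38*(3*61) = 38*183 = 6954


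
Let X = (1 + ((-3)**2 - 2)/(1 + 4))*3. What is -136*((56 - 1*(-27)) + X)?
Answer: -61336/5 ≈ -12267.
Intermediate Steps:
X = 36/5 (X = (1 + (9 - 2)/5)*3 = (1 + 7*(1/5))*3 = (1 + 7/5)*3 = (12/5)*3 = 36/5 ≈ 7.2000)
-136*((56 - 1*(-27)) + X) = -136*((56 - 1*(-27)) + 36/5) = -136*((56 + 27) + 36/5) = -136*(83 + 36/5) = -136*451/5 = -61336/5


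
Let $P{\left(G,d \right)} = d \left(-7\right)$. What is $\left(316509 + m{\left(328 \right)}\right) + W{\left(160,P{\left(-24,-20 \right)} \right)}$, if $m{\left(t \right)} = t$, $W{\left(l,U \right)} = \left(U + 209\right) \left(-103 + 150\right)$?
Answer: $333240$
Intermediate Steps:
$P{\left(G,d \right)} = - 7 d$
$W{\left(l,U \right)} = 9823 + 47 U$ ($W{\left(l,U \right)} = \left(209 + U\right) 47 = 9823 + 47 U$)
$\left(316509 + m{\left(328 \right)}\right) + W{\left(160,P{\left(-24,-20 \right)} \right)} = \left(316509 + 328\right) + \left(9823 + 47 \left(\left(-7\right) \left(-20\right)\right)\right) = 316837 + \left(9823 + 47 \cdot 140\right) = 316837 + \left(9823 + 6580\right) = 316837 + 16403 = 333240$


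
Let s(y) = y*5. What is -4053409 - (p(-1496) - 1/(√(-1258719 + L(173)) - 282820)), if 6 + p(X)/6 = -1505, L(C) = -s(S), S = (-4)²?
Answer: -323500570914080077/79988411199 - I*√1258799/79988411199 ≈ -4.0443e+6 - 1.4027e-8*I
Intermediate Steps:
S = 16
s(y) = 5*y
L(C) = -80 (L(C) = -5*16 = -1*80 = -80)
p(X) = -9066 (p(X) = -36 + 6*(-1505) = -36 - 9030 = -9066)
-4053409 - (p(-1496) - 1/(√(-1258719 + L(173)) - 282820)) = -4053409 - (-9066 - 1/(√(-1258719 - 80) - 282820)) = -4053409 - (-9066 - 1/(√(-1258799) - 282820)) = -4053409 - (-9066 - 1/(I*√1258799 - 282820)) = -4053409 - (-9066 - 1/(-282820 + I*√1258799)) = -4053409 + (9066 + 1/(-282820 + I*√1258799)) = -4044343 + 1/(-282820 + I*√1258799)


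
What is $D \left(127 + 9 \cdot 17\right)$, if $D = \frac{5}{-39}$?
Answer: $- \frac{1400}{39} \approx -35.897$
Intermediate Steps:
$D = - \frac{5}{39}$ ($D = 5 \left(- \frac{1}{39}\right) = - \frac{5}{39} \approx -0.12821$)
$D \left(127 + 9 \cdot 17\right) = - \frac{5 \left(127 + 9 \cdot 17\right)}{39} = - \frac{5 \left(127 + 153\right)}{39} = \left(- \frac{5}{39}\right) 280 = - \frac{1400}{39}$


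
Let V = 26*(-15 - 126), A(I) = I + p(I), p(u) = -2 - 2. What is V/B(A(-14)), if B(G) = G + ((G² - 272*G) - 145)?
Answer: -282/389 ≈ -0.72494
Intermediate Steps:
p(u) = -4
A(I) = -4 + I (A(I) = I - 4 = -4 + I)
B(G) = -145 + G² - 271*G (B(G) = G + (-145 + G² - 272*G) = -145 + G² - 271*G)
V = -3666 (V = 26*(-141) = -3666)
V/B(A(-14)) = -3666/(-145 + (-4 - 14)² - 271*(-4 - 14)) = -3666/(-145 + (-18)² - 271*(-18)) = -3666/(-145 + 324 + 4878) = -3666/5057 = -3666*1/5057 = -282/389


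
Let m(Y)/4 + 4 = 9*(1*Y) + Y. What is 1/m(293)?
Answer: 1/11704 ≈ 8.5441e-5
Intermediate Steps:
m(Y) = -16 + 40*Y (m(Y) = -16 + 4*(9*(1*Y) + Y) = -16 + 4*(9*Y + Y) = -16 + 4*(10*Y) = -16 + 40*Y)
1/m(293) = 1/(-16 + 40*293) = 1/(-16 + 11720) = 1/11704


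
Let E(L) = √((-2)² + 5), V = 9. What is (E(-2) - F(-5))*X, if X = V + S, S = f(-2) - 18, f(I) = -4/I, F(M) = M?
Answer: -56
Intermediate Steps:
E(L) = 3 (E(L) = √(4 + 5) = √9 = 3)
S = -16 (S = -4/(-2) - 18 = -4*(-½) - 18 = 2 - 18 = -16)
X = -7 (X = 9 - 16 = -7)
(E(-2) - F(-5))*X = (3 - 1*(-5))*(-7) = (3 + 5)*(-7) = 8*(-7) = -56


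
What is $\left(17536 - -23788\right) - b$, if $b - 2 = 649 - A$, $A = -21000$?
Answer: $19673$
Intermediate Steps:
$b = 21651$ ($b = 2 + \left(649 - -21000\right) = 2 + \left(649 + 21000\right) = 2 + 21649 = 21651$)
$\left(17536 - -23788\right) - b = \left(17536 - -23788\right) - 21651 = \left(17536 + 23788\right) - 21651 = 41324 - 21651 = 19673$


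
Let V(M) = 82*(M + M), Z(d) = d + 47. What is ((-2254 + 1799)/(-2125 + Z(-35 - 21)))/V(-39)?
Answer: -35/1049928 ≈ -3.3336e-5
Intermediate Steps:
Z(d) = 47 + d
V(M) = 164*M (V(M) = 82*(2*M) = 164*M)
((-2254 + 1799)/(-2125 + Z(-35 - 21)))/V(-39) = ((-2254 + 1799)/(-2125 + (47 + (-35 - 21))))/((164*(-39))) = -455/(-2125 + (47 - 56))/(-6396) = -455/(-2125 - 9)*(-1/6396) = -455/(-2134)*(-1/6396) = -455*(-1/2134)*(-1/6396) = (455/2134)*(-1/6396) = -35/1049928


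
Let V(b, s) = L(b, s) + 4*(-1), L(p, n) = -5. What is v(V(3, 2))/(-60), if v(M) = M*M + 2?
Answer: -83/60 ≈ -1.3833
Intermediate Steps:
V(b, s) = -9 (V(b, s) = -5 + 4*(-1) = -5 - 4 = -9)
v(M) = 2 + M**2 (v(M) = M**2 + 2 = 2 + M**2)
v(V(3, 2))/(-60) = (2 + (-9)**2)/(-60) = (2 + 81)*(-1/60) = 83*(-1/60) = -83/60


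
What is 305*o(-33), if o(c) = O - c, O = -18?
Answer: 4575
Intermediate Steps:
o(c) = -18 - c
305*o(-33) = 305*(-18 - 1*(-33)) = 305*(-18 + 33) = 305*15 = 4575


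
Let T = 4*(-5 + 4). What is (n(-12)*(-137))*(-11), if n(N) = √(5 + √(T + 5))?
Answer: 1507*√6 ≈ 3691.4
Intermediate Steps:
T = -4 (T = 4*(-1) = -4)
n(N) = √6 (n(N) = √(5 + √(-4 + 5)) = √(5 + √1) = √(5 + 1) = √6)
(n(-12)*(-137))*(-11) = (√6*(-137))*(-11) = -137*√6*(-11) = 1507*√6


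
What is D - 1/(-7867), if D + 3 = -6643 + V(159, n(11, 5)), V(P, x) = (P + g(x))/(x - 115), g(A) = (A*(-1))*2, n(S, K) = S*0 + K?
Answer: -5752421093/865370 ≈ -6647.4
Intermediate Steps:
n(S, K) = K (n(S, K) = 0 + K = K)
g(A) = -2*A (g(A) = -A*2 = -2*A)
V(P, x) = (P - 2*x)/(-115 + x) (V(P, x) = (P - 2*x)/(x - 115) = (P - 2*x)/(-115 + x))
D = -731209/110 (D = -3 + (-6643 + (159 - 2*5)/(-115 + 5)) = -3 + (-6643 + (159 - 10)/(-110)) = -3 + (-6643 - 1/110*149) = -3 + (-6643 - 149/110) = -3 - 730879/110 = -731209/110 ≈ -6647.4)
D - 1/(-7867) = -731209/110 - 1/(-7867) = -731209/110 - 1*(-1/7867) = -731209/110 + 1/7867 = -5752421093/865370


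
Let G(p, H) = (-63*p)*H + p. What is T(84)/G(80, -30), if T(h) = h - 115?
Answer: -1/4880 ≈ -0.00020492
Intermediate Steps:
G(p, H) = p - 63*H*p (G(p, H) = -63*H*p + p = p - 63*H*p)
T(h) = -115 + h
T(84)/G(80, -30) = (-115 + 84)/((80*(1 - 63*(-30)))) = -31*1/(80*(1 + 1890)) = -31/(80*1891) = -31/151280 = -31*1/151280 = -1/4880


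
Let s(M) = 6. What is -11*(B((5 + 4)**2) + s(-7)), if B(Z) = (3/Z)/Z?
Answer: -144353/2187 ≈ -66.005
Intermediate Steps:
B(Z) = 3/Z**2
-11*(B((5 + 4)**2) + s(-7)) = -11*(3/((5 + 4)**2)**2 + 6) = -11*(3/(9**2)**2 + 6) = -11*(3/81**2 + 6) = -11*(3*(1/6561) + 6) = -11*(1/2187 + 6) = -11*13123/2187 = -144353/2187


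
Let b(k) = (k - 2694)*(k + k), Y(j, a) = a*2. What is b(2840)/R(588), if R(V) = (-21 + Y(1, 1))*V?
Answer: -207320/2793 ≈ -74.228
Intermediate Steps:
Y(j, a) = 2*a
b(k) = 2*k*(-2694 + k) (b(k) = (-2694 + k)*(2*k) = 2*k*(-2694 + k))
R(V) = -19*V (R(V) = (-21 + 2*1)*V = (-21 + 2)*V = -19*V)
b(2840)/R(588) = (2*2840*(-2694 + 2840))/((-19*588)) = (2*2840*146)/(-11172) = 829280*(-1/11172) = -207320/2793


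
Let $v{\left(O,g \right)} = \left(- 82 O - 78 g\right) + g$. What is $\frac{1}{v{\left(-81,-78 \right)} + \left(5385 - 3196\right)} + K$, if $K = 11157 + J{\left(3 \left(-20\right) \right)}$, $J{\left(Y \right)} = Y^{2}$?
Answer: $\frac{218949610}{14837} \approx 14757.0$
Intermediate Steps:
$v{\left(O,g \right)} = - 82 O - 77 g$
$K = 14757$ ($K = 11157 + \left(3 \left(-20\right)\right)^{2} = 11157 + \left(-60\right)^{2} = 11157 + 3600 = 14757$)
$\frac{1}{v{\left(-81,-78 \right)} + \left(5385 - 3196\right)} + K = \frac{1}{\left(\left(-82\right) \left(-81\right) - -6006\right) + \left(5385 - 3196\right)} + 14757 = \frac{1}{\left(6642 + 6006\right) + 2189} + 14757 = \frac{1}{12648 + 2189} + 14757 = \frac{1}{14837} + 14757 = \frac{218949610}{14837}$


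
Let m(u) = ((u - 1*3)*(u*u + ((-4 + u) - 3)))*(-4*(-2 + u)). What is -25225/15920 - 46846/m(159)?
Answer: -785629654301/495832408656 ≈ -1.5845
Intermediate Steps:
m(u) = (-3 + u)*(8 - 4*u)*(-7 + u + u²) (m(u) = ((u - 3)*(u² + (-7 + u)))*(8 - 4*u) = ((-3 + u)*(-7 + u + u²))*(8 - 4*u) = (-3 + u)*(8 - 4*u)*(-7 + u + u²))
-25225/15920 - 46846/m(159) = -25225/15920 - 46846/(168 - 164*159 - 4*159⁴ + 16*159³ + 24*159²) = -25225*1/15920 - 46846/(168 - 26076 - 4*639128961 + 16*4019679 + 24*25281) = -5045/3184 - 46846/(168 - 26076 - 2556515844 + 64314864 + 606744) = -5045/3184 - 46846/(-2491620144) = -5045/3184 - 46846*(-1/2491620144) = -5045/3184 + 23423/1245810072 = -785629654301/495832408656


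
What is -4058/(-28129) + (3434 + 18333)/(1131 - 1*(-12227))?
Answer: 666490707/375747182 ≈ 1.7738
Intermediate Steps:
-4058/(-28129) + (3434 + 18333)/(1131 - 1*(-12227)) = -4058*(-1/28129) + 21767/(1131 + 12227) = 4058/28129 + 21767/13358 = 666490707/375747182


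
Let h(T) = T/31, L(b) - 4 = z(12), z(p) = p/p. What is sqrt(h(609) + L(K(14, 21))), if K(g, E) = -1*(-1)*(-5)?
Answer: 2*sqrt(5921)/31 ≈ 4.9644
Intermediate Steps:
K(g, E) = -5 (K(g, E) = 1*(-5) = -5)
z(p) = 1
L(b) = 5 (L(b) = 4 + 1 = 5)
h(T) = T/31 (h(T) = T*(1/31) = T/31)
sqrt(h(609) + L(K(14, 21))) = sqrt((1/31)*609 + 5) = sqrt(609/31 + 5) = sqrt(764/31) = 2*sqrt(5921)/31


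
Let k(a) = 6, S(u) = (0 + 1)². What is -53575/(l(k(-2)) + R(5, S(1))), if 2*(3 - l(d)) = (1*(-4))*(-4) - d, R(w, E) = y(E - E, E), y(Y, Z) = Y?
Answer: 53575/2 ≈ 26788.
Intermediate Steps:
S(u) = 1 (S(u) = 1² = 1)
R(w, E) = 0 (R(w, E) = E - E = 0)
l(d) = -5 + d/2 (l(d) = 3 - ((1*(-4))*(-4) - d)/2 = 3 - (-4*(-4) - d)/2 = 3 - (16 - d)/2 = 3 + (-8 + d/2) = -5 + d/2)
-53575/(l(k(-2)) + R(5, S(1))) = -53575/((-5 + (½)*6) + 0) = -53575/((-5 + 3) + 0) = -53575/(-2 + 0) = -53575/(-2) = -53575*(-½) = 53575/2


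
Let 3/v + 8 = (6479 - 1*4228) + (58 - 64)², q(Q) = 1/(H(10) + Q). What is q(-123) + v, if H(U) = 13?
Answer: -1949/250690 ≈ -0.0077745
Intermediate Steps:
q(Q) = 1/(13 + Q)
v = 3/2279 (v = 3/(-8 + ((6479 - 1*4228) + (58 - 64)²)) = 3/(-8 + ((6479 - 4228) + (-6)²)) = 3/(-8 + (2251 + 36)) = 3/(-8 + 2287) = 3/2279 ≈ 0.0013164)
q(-123) + v = 1/(13 - 123) + 3/2279 = 1/(-110) + 3/2279 = -1/110 + 3/2279 = -1949/250690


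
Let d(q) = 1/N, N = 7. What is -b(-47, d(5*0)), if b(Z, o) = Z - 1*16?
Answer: 63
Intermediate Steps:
d(q) = 1/7
b(Z, o) = -16 + Z (b(Z, o) = Z - 16 = -16 + Z)
-b(-47, d(5*0)) = -(-16 - 47) = -1*(-63) = 63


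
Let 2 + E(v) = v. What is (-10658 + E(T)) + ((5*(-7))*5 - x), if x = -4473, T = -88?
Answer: -6450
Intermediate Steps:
E(v) = -2 + v
(-10658 + E(T)) + ((5*(-7))*5 - x) = (-10658 + (-2 - 88)) + ((5*(-7))*5 - 1*(-4473)) = (-10658 - 90) + (-35*5 + 4473) = -10748 + (-175 + 4473) = -10748 + 4298 = -6450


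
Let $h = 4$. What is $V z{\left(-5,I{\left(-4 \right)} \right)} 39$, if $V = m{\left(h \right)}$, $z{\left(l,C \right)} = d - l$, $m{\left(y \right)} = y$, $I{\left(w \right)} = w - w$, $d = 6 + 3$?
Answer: $2184$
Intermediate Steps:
$d = 9$
$I{\left(w \right)} = 0$
$z{\left(l,C \right)} = 9 - l$
$V = 4$
$V z{\left(-5,I{\left(-4 \right)} \right)} 39 = 4 \left(9 - -5\right) 39 = 4 \left(9 + 5\right) 39 = 4 \cdot 14 \cdot 39 = 56 \cdot 39 = 2184$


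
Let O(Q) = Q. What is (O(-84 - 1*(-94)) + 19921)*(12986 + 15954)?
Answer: 576803140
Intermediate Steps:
(O(-84 - 1*(-94)) + 19921)*(12986 + 15954) = ((-84 - 1*(-94)) + 19921)*(12986 + 15954) = ((-84 + 94) + 19921)*28940 = (10 + 19921)*28940 = 19931*28940 = 576803140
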